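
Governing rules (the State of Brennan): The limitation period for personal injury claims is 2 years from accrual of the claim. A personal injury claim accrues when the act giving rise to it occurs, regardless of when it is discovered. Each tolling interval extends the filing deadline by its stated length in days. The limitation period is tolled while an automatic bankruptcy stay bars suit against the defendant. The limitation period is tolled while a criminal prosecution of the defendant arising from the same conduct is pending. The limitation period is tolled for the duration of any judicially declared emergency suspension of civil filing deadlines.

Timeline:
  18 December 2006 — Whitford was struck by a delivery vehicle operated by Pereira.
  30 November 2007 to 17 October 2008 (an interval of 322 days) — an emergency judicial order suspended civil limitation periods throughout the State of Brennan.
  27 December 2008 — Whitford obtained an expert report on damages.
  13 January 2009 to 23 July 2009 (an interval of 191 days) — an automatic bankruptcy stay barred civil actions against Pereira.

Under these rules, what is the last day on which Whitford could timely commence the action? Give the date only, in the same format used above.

15 May 2010

The claim accrued on 18 December 2006, the date of the act.
The untolled deadline — 2 years after 18 December 2006 — is 18 December 2008.
The period was tolled for 322 days by the emergency suspension of filing deadlines (30 November 2007 to 17 October 2008), pushing the deadline to 5 November 2009.
The period was tolled for 191 days by the automatic bankruptcy stay (13 January 2009 to 23 July 2009), pushing the deadline to 15 May 2010.
Nothing else in the chronology tolls or restarts the period.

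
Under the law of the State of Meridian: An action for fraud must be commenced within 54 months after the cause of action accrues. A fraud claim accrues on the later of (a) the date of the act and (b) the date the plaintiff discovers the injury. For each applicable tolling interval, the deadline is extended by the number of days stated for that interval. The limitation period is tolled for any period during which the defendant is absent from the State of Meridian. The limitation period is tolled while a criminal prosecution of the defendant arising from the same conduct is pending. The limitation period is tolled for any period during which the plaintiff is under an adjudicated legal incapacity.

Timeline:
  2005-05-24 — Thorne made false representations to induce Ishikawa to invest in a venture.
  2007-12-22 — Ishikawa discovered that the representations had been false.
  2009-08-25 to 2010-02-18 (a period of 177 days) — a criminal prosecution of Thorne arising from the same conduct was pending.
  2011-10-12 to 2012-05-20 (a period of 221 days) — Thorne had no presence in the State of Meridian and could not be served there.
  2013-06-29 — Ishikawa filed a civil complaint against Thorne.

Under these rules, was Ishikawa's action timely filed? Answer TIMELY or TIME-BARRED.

TIMELY

The claim accrued on 2007-12-22 — the later of the 2005-05-24 act and the 2007-12-22 discovery.
Adding the 54 months base period to 2007-12-22 gives a deadline of 2012-06-22, before any tolling.
Because the pending criminal prosecution ran from 2009-08-25 to 2010-02-18, the deadline is extended by 177 days to 2012-12-16.
The defendant's absence from the jurisdiction from 2011-10-12 to 2012-05-20 tolled the period for 221 days, extending the deadline to 2013-07-25.
The 2013-06-29 filing precedes the 2013-07-25 deadline; the claim is timely.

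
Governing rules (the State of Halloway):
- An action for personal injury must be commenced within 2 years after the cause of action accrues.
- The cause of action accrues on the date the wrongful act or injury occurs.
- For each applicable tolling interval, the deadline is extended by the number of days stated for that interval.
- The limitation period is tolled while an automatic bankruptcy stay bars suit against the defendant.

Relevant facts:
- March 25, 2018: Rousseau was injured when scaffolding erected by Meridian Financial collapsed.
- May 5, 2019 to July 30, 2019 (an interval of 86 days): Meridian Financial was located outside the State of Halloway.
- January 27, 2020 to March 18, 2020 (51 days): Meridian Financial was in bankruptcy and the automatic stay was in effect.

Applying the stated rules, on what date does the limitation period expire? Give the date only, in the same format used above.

May 15, 2020

The claim accrued on March 25, 2018, when the wrongful act occurred.
Adding the 2 years base period to March 25, 2018 gives a deadline of March 25, 2020, before any tolling.
Because the automatic bankruptcy stay ran from January 27, 2020 to March 18, 2020, the deadline is extended by 51 days to May 15, 2020.
Although the defendant's absence ran from May 5, 2019 to July 30, 2019, the stated rules do not make that a tolling event, so it is disregarded.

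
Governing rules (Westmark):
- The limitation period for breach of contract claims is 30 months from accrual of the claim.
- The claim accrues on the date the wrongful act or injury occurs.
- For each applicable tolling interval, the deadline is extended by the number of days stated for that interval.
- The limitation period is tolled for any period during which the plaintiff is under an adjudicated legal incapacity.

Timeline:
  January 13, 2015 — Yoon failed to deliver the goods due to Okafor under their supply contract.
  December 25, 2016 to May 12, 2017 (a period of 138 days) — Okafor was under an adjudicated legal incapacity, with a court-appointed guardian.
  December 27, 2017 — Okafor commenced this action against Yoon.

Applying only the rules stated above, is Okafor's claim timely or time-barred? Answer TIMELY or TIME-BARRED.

The claim accrued on January 13, 2015, the date of the act.
30 months from January 13, 2015 is July 13, 2017.
Because the plaintiff's legal incapacity ran from December 25, 2016 to May 12, 2017, the deadline is extended by 138 days to November 28, 2017.
Okafor filed on December 27, 2017, after the November 28, 2017 deadline, so the action is time-barred.

TIME-BARRED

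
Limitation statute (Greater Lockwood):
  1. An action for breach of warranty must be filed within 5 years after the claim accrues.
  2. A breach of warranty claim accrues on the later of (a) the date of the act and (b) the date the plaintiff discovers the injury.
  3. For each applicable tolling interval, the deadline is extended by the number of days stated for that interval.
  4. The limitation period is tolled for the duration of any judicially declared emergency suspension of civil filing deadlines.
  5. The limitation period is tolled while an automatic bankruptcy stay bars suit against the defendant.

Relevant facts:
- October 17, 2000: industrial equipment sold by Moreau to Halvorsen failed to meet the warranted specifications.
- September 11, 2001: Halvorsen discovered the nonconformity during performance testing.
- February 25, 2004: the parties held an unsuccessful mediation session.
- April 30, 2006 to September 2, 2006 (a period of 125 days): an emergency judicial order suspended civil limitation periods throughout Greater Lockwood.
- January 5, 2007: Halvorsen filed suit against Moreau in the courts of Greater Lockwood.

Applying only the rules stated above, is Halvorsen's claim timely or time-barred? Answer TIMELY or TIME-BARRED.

TIMELY

The claim accrued on September 11, 2001 — the later of the October 17, 2000 act and the September 11, 2001 discovery.
Adding the 5 years base period to September 11, 2001 gives a deadline of September 11, 2006, before any tolling.
The period was tolled for 125 days by the emergency suspension of filing deadlines (April 30, 2006 to September 2, 2006), pushing the deadline to January 14, 2007.
Nothing else in the chronology tolls or restarts the period.
Halvorsen filed on January 5, 2007, before the January 14, 2007 deadline, so the action is timely.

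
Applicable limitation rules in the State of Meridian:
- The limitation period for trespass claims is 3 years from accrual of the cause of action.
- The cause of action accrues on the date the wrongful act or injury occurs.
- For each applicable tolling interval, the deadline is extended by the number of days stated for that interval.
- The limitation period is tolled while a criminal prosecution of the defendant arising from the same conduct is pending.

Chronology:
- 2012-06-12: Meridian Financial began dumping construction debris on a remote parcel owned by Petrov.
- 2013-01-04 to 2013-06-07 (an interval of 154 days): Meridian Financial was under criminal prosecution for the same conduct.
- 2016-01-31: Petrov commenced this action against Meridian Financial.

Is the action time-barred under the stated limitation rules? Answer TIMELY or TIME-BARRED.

The limitation period began to run on 2012-06-12.
3 years from 2012-06-12 is 2015-06-12.
Because the pending criminal prosecution ran from 2013-01-04 to 2013-06-07, the deadline is extended by 154 days to 2015-11-13.
Filing on 2016-01-31 missed the 2015-11-13 deadline — the action is time-barred.

TIME-BARRED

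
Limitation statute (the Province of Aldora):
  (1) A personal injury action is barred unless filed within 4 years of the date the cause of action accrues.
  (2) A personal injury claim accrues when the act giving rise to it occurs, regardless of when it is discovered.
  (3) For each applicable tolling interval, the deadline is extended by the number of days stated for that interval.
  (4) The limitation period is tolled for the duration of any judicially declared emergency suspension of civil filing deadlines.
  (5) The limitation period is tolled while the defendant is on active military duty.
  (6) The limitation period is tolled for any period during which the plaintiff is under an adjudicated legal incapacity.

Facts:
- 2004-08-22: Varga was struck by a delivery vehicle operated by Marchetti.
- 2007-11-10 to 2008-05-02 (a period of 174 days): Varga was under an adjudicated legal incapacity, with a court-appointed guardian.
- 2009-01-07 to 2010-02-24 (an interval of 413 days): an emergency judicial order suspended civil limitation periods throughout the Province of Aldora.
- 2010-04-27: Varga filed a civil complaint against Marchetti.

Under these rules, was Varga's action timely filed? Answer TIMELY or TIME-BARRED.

The cause of action accrued on 2004-08-22, the date of the act.
Adding the 4 years base period to 2004-08-22 gives a deadline of 2008-08-22, before any tolling.
Because the plaintiff's legal incapacity ran from 2007-11-10 to 2008-05-02, the deadline is extended by 174 days to 2009-02-12.
The period was tolled for 413 days by the emergency suspension of filing deadlines (2009-01-07 to 2010-02-24), pushing the deadline to 2010-04-01.
Varga filed on 2010-04-27, after the 2010-04-01 deadline, so the action is time-barred.

TIME-BARRED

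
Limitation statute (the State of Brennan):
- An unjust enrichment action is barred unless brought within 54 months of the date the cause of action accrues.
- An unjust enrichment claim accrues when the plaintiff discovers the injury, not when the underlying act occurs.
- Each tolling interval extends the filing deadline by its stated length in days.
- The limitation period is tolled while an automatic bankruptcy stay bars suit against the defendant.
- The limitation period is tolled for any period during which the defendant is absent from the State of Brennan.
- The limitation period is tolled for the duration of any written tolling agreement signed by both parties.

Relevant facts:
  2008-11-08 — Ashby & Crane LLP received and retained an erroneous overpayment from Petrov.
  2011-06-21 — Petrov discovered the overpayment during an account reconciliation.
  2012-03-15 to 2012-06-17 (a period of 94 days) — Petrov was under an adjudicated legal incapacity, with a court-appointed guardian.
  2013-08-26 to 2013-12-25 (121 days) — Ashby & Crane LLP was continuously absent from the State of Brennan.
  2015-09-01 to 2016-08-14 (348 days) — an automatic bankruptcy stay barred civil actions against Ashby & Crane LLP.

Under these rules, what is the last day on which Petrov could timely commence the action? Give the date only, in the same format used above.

2017-04-03

The claim did not accrue until Petrov discovered the injury on 2011-06-21; the 2008-11-08 act date does not start the clock under the stated rule.
The untolled deadline — 54 months after 2011-06-21 — is 2015-12-21.
The defendant's absence from the jurisdiction from 2013-08-26 to 2013-12-25 tolled the period for 121 days, extending the deadline to 2016-04-20.
Because the automatic bankruptcy stay ran from 2015-09-01 to 2016-08-14, the deadline is extended by 348 days to 2017-04-03.
Although the plaintiff's incapacity ran from 2012-03-15 to 2012-06-17, the stated rules do not make that a tolling event, so it is disregarded.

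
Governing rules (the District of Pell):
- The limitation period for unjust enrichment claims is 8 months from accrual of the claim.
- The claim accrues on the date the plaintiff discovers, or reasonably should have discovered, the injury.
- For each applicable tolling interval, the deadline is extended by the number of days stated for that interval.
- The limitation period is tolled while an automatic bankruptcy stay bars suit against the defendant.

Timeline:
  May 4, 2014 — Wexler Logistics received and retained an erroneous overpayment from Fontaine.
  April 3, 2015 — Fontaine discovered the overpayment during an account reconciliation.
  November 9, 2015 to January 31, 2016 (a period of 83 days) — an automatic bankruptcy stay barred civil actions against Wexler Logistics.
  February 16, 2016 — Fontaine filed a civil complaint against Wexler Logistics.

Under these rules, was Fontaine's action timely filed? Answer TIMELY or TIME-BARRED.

Under the discovery rule, the claim accrued on April 3, 2015, when Fontaine discovered the injury — not on the May 4, 2014 date of the underlying act.
Adding the 8 months base period to April 3, 2015 gives a deadline of December 3, 2015, before any tolling.
The period was tolled for 83 days by the automatic bankruptcy stay (November 9, 2015 to January 31, 2016), pushing the deadline to February 24, 2016.
Fontaine filed on February 16, 2016, before the February 24, 2016 deadline, so the action is timely.

TIMELY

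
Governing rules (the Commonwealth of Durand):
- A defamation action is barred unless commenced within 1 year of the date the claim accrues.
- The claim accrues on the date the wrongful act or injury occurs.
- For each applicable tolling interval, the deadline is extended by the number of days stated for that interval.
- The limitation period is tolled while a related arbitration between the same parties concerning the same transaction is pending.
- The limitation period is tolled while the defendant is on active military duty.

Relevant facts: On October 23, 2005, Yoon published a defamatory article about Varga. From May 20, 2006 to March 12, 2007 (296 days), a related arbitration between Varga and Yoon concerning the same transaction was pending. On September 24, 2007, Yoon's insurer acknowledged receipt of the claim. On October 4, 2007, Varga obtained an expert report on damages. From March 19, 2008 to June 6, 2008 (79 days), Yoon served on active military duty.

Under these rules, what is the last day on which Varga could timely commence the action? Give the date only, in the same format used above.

The claim accrued on October 23, 2005, the date of the act.
The untolled deadline — 1 year after October 23, 2005 — is October 23, 2006.
Because the pending related arbitration ran from May 20, 2006 to March 12, 2007, the deadline is extended by 296 days to August 15, 2007.
By the time the defendant's active military service began on March 19, 2008, the limitation period had already expired on August 15, 2007; that interval cannot revive it.
The other events in the timeline have no effect on the limitation period under the stated rules.

August 15, 2007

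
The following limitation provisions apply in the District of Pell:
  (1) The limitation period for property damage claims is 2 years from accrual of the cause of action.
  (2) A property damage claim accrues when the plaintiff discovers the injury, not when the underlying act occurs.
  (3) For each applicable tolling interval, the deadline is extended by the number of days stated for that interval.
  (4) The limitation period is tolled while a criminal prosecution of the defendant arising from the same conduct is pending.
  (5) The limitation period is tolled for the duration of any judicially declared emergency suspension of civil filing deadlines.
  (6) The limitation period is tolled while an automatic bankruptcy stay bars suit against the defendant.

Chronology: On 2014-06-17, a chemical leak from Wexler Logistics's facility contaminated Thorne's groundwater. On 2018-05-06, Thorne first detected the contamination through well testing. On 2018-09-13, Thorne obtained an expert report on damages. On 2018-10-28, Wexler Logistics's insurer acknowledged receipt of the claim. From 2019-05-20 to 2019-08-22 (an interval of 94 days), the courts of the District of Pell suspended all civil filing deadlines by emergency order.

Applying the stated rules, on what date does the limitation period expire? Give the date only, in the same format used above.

2020-08-08

Accrual is tied to discovery, so the period began on 2018-05-06 rather than on 2014-06-17 when the act occurred.
Adding the 2 years base period to 2018-05-06 gives a deadline of 2020-05-06, before any tolling.
Because the emergency suspension of filing deadlines ran from 2019-05-20 to 2019-08-22, the deadline is extended by 94 days to 2020-08-08.
None of the other events listed affects the running of the period under the stated rules.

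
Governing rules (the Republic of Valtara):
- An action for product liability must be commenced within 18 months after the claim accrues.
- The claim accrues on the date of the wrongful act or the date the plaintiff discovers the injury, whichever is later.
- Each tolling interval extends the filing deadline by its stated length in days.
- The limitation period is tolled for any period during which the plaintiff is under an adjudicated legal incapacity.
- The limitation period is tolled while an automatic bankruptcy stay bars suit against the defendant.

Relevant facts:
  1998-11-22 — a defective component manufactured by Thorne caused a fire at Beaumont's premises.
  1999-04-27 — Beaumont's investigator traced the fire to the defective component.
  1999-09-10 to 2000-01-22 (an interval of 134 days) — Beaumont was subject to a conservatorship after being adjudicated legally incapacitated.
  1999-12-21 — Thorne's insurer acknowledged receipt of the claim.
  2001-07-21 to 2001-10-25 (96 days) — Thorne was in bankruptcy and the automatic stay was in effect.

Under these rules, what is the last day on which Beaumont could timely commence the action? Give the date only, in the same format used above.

Because discovery on 1999-04-27 post-dates the 1998-11-22 act, accrual under the later-of rule falls on 1999-04-27.
The untolled deadline — 18 months after 1999-04-27 — is 2000-10-27.
The period was tolled for 134 days by the plaintiff's legal incapacity (1999-09-10 to 2000-01-22), pushing the deadline to 2001-03-10.
By the time the automatic bankruptcy stay began on 2001-07-21, the limitation period had already expired on 2001-03-10; that interval cannot revive it.
None of the other events listed affects the running of the period under the stated rules.

2001-03-10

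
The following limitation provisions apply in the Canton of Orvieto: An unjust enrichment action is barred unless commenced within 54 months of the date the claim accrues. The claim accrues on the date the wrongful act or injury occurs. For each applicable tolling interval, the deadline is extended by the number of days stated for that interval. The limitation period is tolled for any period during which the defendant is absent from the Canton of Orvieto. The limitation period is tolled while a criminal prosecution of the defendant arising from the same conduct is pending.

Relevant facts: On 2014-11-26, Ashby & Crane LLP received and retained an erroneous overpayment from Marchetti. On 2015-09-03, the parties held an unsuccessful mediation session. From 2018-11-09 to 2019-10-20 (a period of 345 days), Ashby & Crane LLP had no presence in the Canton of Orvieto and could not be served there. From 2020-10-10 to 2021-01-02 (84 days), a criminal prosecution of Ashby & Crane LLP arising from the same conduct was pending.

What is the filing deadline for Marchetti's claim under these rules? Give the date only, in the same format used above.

The claim accrued on 2014-11-26, the date of the act.
Adding the 54 months base period to 2014-11-26 gives a deadline of 2019-05-26, before any tolling.
The defendant's absence from the jurisdiction from 2018-11-09 to 2019-10-20 tolled the period for 345 days, extending the deadline to 2020-05-05.
The pending criminal prosecution starting 2020-10-10 came too late — the period had run on 2020-05-05 — and so does not extend the deadline.
Nothing else in the chronology tolls or restarts the period.

2020-05-05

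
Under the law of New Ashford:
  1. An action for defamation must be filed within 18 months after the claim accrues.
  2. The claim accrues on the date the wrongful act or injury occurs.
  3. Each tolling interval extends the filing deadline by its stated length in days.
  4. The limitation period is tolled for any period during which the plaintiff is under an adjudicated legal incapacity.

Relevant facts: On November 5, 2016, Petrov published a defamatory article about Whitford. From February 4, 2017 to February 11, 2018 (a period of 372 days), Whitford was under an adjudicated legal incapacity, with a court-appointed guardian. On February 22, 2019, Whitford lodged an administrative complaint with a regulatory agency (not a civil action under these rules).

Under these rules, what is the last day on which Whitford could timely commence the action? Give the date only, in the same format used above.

The limitation period began to run on November 5, 2016.
18 months from November 5, 2016 is May 5, 2018.
Because the plaintiff's legal incapacity ran from February 4, 2017 to February 11, 2018, the deadline is extended by 372 days to May 12, 2019.
None of the other events listed affects the running of the period under the stated rules.

May 12, 2019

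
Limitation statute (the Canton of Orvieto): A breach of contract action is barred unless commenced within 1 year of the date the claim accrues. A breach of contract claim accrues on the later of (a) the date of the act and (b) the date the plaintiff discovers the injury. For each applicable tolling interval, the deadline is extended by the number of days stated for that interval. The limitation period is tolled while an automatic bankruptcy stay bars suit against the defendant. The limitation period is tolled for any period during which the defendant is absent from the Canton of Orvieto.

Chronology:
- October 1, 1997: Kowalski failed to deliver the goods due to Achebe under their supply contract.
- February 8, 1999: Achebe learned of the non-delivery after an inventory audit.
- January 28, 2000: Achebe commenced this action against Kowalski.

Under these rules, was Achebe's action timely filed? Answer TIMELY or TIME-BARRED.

TIMELY

Because discovery on February 8, 1999 post-dates the October 1, 1997 act, accrual under the later-of rule falls on February 8, 1999.
The untolled deadline — 1 year after February 8, 1999 — is February 8, 2000.
The January 28, 2000 filing precedes the February 8, 2000 deadline; the claim is timely.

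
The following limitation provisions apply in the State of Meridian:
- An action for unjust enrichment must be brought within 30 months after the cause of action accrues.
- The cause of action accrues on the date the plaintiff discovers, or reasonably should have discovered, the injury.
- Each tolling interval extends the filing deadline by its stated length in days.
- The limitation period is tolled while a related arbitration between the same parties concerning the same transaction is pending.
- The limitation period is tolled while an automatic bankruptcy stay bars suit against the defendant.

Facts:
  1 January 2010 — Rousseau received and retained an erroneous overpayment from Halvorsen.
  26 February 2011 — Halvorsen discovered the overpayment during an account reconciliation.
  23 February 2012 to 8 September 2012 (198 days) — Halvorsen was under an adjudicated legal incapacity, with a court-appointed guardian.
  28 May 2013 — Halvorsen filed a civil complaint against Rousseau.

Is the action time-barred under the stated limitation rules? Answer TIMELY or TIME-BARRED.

TIMELY

Accrual is tied to discovery, so the period began on 26 February 2011 rather than on 1 January 2010 when the act occurred.
The untolled deadline — 30 months after 26 February 2011 — is 26 August 2013.
Although the plaintiff's incapacity ran from 23 February 2012 to 8 September 2012, the stated rules do not make that a tolling event, so it is disregarded.
Halvorsen filed on 28 May 2013, before the 26 August 2013 deadline, so the action is timely.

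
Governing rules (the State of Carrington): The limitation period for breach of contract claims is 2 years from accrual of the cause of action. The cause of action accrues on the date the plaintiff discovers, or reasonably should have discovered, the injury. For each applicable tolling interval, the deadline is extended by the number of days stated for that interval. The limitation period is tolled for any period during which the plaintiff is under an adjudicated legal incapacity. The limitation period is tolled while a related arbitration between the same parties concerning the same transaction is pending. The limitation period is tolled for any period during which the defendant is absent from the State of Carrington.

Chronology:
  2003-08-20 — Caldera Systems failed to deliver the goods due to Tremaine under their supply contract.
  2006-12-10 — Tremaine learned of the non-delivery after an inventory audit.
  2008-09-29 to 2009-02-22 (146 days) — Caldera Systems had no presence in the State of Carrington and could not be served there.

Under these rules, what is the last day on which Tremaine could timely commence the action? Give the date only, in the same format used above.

2009-05-05

Under the discovery rule, the claim accrued on 2006-12-10, when Tremaine discovered the injury — not on the 2003-08-20 date of the underlying act.
Adding the 2 years base period to 2006-12-10 gives a deadline of 2008-12-10, before any tolling.
The period was tolled for 146 days by the defendant's absence from the jurisdiction (2008-09-29 to 2009-02-22), pushing the deadline to 2009-05-05.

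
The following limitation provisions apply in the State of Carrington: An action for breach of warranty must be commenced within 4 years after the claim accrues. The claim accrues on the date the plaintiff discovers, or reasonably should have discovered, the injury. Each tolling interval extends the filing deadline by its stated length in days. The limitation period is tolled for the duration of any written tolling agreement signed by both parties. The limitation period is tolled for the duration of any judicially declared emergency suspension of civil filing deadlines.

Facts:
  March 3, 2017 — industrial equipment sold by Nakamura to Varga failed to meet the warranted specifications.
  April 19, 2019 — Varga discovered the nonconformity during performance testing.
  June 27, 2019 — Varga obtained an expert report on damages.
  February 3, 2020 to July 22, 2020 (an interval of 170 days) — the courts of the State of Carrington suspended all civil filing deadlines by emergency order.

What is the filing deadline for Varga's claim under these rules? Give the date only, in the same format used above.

October 6, 2023

Accrual is tied to discovery, so the period began on April 19, 2019 rather than on March 3, 2017 when the act occurred.
The untolled deadline — 4 years after April 19, 2019 — is April 19, 2023.
Because the emergency suspension of filing deadlines ran from February 3, 2020 to July 22, 2020, the deadline is extended by 170 days to October 6, 2023.
The other events in the timeline have no effect on the limitation period under the stated rules.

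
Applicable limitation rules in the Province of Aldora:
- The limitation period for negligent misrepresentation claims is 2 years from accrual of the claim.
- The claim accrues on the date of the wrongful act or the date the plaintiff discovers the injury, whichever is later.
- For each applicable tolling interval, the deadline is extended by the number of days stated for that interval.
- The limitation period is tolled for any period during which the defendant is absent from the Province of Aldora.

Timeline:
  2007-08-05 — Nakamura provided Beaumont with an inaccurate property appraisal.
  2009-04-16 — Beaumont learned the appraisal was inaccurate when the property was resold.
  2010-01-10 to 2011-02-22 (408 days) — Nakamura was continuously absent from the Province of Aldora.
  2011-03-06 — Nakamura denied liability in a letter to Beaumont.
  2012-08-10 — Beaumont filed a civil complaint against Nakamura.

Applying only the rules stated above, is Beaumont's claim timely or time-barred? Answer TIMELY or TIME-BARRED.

TIME-BARRED

Because discovery on 2009-04-16 post-dates the 2007-08-05 act, accrual under the later-of rule falls on 2009-04-16.
2 years from 2009-04-16 is 2011-04-16.
The period was tolled for 408 days by the defendant's absence from the jurisdiction (2010-01-10 to 2011-02-22), pushing the deadline to 2012-05-28.
None of the other events listed affects the running of the period under the stated rules.
Beaumont filed on 2012-08-10, after the 2012-05-28 deadline, so the action is time-barred.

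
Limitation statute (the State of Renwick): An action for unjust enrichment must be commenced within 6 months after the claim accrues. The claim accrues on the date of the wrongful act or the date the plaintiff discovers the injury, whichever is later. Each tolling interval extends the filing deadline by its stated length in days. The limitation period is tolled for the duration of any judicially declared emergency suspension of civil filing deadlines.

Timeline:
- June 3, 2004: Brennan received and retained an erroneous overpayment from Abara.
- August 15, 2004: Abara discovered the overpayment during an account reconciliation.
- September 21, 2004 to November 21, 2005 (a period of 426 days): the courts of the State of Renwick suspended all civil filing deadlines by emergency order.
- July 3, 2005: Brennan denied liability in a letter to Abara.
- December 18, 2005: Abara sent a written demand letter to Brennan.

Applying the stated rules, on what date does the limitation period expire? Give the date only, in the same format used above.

April 17, 2006

The claim accrued on August 15, 2004 — the later of the June 3, 2004 act and the August 15, 2004 discovery.
Adding the 6 months base period to August 15, 2004 gives a deadline of February 15, 2005, before any tolling.
Because the emergency suspension of filing deadlines ran from September 21, 2004 to November 21, 2005, the deadline is extended by 426 days to April 17, 2006.
Nothing else in the chronology tolls or restarts the period.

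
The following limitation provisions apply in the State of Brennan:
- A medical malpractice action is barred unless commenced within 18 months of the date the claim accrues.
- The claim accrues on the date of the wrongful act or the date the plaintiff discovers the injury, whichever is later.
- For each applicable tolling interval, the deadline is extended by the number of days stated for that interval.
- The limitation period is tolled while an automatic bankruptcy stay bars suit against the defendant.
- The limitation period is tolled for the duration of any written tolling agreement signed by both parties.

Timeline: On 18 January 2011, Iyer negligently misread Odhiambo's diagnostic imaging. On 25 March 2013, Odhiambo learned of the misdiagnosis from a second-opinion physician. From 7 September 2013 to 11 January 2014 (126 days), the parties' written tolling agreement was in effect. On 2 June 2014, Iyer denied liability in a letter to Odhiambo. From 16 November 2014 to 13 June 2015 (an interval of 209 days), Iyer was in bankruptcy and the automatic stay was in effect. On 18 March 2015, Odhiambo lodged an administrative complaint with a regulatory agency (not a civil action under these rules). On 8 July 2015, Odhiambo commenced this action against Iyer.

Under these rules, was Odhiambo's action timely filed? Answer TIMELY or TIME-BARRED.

The claim accrued on 25 March 2013 — the later of the 18 January 2011 act and the 25 March 2013 discovery.
18 months from 25 March 2013 is 25 September 2014.
Because the written tolling agreement ran from 7 September 2013 to 11 January 2014, the deadline is extended by 126 days to 29 January 2015.
The period was tolled for 209 days by the automatic bankruptcy stay (16 November 2014 to 13 June 2015), pushing the deadline to 26 August 2015.
The other events in the timeline have no effect on the limitation period under the stated rules.
The 8 July 2015 filing precedes the 26 August 2015 deadline; the claim is timely.

TIMELY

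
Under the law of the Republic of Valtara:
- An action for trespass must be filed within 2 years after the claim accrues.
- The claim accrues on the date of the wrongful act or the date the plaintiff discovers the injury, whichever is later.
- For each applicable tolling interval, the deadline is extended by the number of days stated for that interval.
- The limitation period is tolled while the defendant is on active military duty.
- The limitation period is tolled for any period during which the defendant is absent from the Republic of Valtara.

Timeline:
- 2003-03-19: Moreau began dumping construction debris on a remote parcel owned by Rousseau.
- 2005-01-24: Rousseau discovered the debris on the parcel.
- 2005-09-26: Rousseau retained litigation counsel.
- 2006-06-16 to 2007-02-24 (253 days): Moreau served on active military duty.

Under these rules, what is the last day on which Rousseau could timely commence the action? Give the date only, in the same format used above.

2007-10-04

Because discovery on 2005-01-24 post-dates the 2003-03-19 act, accrual under the later-of rule falls on 2005-01-24.
The untolled deadline — 2 years after 2005-01-24 — is 2007-01-24.
The defendant's active military service from 2006-06-16 to 2007-02-24 tolled the period for 253 days, extending the deadline to 2007-10-04.
None of the other events listed affects the running of the period under the stated rules.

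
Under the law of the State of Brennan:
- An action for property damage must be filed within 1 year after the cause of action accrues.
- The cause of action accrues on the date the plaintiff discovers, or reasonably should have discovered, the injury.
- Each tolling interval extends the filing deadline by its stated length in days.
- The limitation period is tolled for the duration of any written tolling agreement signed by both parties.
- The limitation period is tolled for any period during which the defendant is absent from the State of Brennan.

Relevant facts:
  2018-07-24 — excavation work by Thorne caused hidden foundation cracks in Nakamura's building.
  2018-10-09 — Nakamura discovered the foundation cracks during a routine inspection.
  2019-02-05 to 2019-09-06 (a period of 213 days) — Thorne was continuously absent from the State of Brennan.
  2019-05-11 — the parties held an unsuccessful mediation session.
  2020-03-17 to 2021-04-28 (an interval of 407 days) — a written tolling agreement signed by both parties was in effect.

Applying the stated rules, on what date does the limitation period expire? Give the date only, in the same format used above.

Accrual is tied to discovery, so the period began on 2018-10-09 rather than on 2018-07-24 when the act occurred.
Adding the 1 year base period to 2018-10-09 gives a deadline of 2019-10-09, before any tolling.
The period was tolled for 213 days by the defendant's absence from the jurisdiction (2019-02-05 to 2019-09-06), pushing the deadline to 2020-05-09.
The written tolling agreement from 2020-03-17 to 2021-04-28 tolled the period for 407 days, extending the deadline to 2021-06-20.
The other events in the timeline have no effect on the limitation period under the stated rules.

2021-06-20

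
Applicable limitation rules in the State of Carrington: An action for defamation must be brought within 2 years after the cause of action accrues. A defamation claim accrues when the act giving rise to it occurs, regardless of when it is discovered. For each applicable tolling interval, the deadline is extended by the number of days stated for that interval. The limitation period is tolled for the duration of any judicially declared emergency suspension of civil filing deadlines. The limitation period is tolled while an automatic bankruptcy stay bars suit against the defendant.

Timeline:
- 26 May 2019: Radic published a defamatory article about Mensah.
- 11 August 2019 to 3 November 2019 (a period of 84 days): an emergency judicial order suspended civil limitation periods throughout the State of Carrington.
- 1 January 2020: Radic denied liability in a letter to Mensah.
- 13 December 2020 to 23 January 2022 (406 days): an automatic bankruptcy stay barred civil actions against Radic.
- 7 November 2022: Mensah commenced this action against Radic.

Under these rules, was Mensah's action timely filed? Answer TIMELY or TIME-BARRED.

The claim accrued on 26 May 2019, when the wrongful act occurred.
The untolled deadline — 2 years after 26 May 2019 — is 26 May 2021.
The emergency suspension of filing deadlines from 11 August 2019 to 3 November 2019 tolled the period for 84 days, extending the deadline to 18 August 2021.
Because the automatic bankruptcy stay ran from 13 December 2020 to 23 January 2022, the deadline is extended by 406 days to 28 September 2022.
Nothing else in the chronology tolls or restarts the period.
Mensah filed on 7 November 2022, after the 28 September 2022 deadline, so the action is time-barred.

TIME-BARRED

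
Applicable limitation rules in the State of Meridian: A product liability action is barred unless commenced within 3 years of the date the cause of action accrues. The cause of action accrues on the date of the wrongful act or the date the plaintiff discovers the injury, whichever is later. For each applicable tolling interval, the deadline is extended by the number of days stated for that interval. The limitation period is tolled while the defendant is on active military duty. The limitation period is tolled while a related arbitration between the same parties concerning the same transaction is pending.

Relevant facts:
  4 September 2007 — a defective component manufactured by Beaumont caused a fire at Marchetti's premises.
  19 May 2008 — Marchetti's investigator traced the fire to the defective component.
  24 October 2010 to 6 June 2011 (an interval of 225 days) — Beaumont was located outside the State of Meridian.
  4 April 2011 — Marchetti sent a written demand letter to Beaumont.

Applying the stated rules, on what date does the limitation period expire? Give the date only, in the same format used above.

Because discovery on 19 May 2008 post-dates the 4 September 2007 act, accrual under the later-of rule falls on 19 May 2008.
Adding the 3 years base period to 19 May 2008 gives a deadline of 19 May 2011, before any tolling.
No stated provision tolls the period for the defendant's absence, so the interval from 24 October 2010 to 6 June 2011 has no effect on the deadline.
The other events in the timeline have no effect on the limitation period under the stated rules.

19 May 2011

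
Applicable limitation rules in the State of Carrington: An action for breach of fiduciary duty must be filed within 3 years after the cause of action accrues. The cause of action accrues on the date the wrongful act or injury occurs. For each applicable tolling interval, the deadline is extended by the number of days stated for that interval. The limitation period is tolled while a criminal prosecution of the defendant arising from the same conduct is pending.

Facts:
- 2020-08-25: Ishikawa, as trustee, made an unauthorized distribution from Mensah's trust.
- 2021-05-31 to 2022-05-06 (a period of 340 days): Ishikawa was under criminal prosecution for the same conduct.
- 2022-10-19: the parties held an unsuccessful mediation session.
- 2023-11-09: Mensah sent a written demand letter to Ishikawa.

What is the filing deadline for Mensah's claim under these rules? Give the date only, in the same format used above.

The limitation period began to run on 2020-08-25.
3 years from 2020-08-25 is 2023-08-25.
The period was tolled for 340 days by the pending criminal prosecution (2021-05-31 to 2022-05-06), pushing the deadline to 2024-07-30.
None of the other events listed affects the running of the period under the stated rules.

2024-07-30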